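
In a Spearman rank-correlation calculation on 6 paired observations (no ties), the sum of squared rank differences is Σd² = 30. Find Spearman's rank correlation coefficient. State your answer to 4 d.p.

ρ = 1 − 6Σd² / [n(n²−1)] = 1 − 6×30 / (6×35)
  = 1 − 180/210 = 1 − 0.85714 ≈ 0.1429

0.1429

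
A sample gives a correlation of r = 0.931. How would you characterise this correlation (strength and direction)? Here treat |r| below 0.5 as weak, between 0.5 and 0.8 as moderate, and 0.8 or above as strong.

r = 0.931 > 0 so the relationship is positive.
|r| = 0.931, which falls in the strong range.

strong positive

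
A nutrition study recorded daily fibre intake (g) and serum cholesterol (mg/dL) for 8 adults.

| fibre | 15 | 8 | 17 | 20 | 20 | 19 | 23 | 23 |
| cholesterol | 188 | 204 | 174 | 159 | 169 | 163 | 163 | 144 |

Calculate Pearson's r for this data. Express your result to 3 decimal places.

n = 8, Σx = 145, Σy = 1364, Σx² = 2797, Σy² = 234952, Σxy = 24128
nΣxy − ΣxΣy = 193024 − 197780 = -4756
nΣx² − (Σx)² = 22376 − 21025 = 1351; nΣy² − (Σy)² = 1879616 − 1860496 = 19120
r = -4756 / √(1351 × 19120) = -4756 / 5082.4325 ≈ -0.936

-0.936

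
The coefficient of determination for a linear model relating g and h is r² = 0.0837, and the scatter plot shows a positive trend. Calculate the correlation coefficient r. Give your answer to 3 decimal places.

|r| = √0.0837 = 0.289
The association is positive, so r = 0.289.

0.289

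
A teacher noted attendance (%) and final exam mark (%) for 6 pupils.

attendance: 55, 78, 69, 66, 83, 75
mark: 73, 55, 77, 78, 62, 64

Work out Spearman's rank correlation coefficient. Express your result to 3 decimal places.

Rank attendance: 1, 5, 3, 2, 6, 4
Rank mark: 4, 1, 5, 6, 2, 3
d = rank(attendance) − rank(mark): -3, 4, -2, -4, 4, 1; Σd² = 62
ρ = 1 − 6Σd² / [n(n²−1)] = 1 − 6×62 / (6×35) = 1 − 372/210 ≈ -0.771

-0.771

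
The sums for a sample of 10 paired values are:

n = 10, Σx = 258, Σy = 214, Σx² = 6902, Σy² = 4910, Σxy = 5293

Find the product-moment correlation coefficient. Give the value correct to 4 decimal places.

-0.8011

r = (nΣxy − ΣxΣy) / √[(nΣx² − (Σx)²)(nΣy² − (Σy)²)]
Numerator: 10×5293 − 258×214 = -2282
Denominator: √[(69020 − 66564)(49100 − 45796)] = √[2456 × 3304] = 2848.6179
r = -2282 / 2848.6179 ≈ -0.8011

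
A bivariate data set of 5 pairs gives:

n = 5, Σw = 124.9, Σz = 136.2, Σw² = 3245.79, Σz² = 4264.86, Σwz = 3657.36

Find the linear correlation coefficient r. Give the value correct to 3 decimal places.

r = (nΣwz − ΣwΣz) / √[(nΣw² − (Σw)²)(nΣz² − (Σz)²)]
Numerator: 5×3657.36 − 124.9×136.2 = 1275.42
Denominator: √[(16228.95 − 15600.01)(21324.3 − 18550.44)] = √[628.94 × 2773.86] = 1320.8299
r = 1275.42 / 1320.8299 ≈ 0.966

0.966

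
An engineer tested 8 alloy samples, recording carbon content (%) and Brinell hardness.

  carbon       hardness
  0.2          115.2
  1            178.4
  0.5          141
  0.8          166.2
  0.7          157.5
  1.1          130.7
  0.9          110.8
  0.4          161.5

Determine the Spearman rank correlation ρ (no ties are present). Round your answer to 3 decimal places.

Rank carbon: 1, 7, 3, 5, 4, 8, 6, 2
Rank hardness: 2, 8, 4, 7, 5, 3, 1, 6
d = rank(carbon) − rank(hardness): -1, -1, -1, -2, -1, 5, 5, -4; Σd² = 74
ρ = 1 − 6Σd² / [n(n²−1)] = 1 − 6×74 / (8×63) = 1 − 444/504 ≈ 0.119

0.119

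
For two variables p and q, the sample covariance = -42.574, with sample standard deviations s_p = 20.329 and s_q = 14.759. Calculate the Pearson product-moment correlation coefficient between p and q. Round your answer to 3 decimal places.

-0.142

r = Cov(p,q) / (s_p · s_q) = -42.574 / (20.329 × 14.759)
  = -42.574 / 300.0357 ≈ -0.142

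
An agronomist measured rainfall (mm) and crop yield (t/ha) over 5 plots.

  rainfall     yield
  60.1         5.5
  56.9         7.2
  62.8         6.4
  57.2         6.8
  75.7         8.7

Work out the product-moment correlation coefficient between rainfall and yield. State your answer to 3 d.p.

n = 5, Σx = 312.7, Σy = 34.6, Σx² = 19795.79, Σy² = 244.98, Σxy = 2189.7
nΣxy − ΣxΣy = 10948.5 − 10819.42 = 129.08
nΣx² − (Σx)² = 98978.95 − 97781.29 = 1197.66; nΣy² − (Σy)² = 1224.9 − 1197.16 = 27.74
r = 129.08 / √(1197.66 × 27.74) = 129.08 / 182.2720 ≈ 0.708

0.708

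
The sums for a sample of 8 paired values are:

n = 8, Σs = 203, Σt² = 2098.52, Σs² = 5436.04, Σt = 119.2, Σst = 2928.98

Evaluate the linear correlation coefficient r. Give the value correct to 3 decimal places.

r = (nΣst − ΣsΣt) / √[(nΣs² − (Σs)²)(nΣt² − (Σt)²)]
Numerator: 8×2928.98 − 203×119.2 = -765.76
Denominator: √[(43488.32 − 41209)(16788.16 − 14208.64)] = √[2279.32 × 2579.52] = 2424.7787
r = -765.76 / 2424.7787 ≈ -0.316

-0.316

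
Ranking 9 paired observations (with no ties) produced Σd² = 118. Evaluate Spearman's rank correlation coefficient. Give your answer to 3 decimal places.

ρ = 1 − 6Σd² / [n(n²−1)] = 1 − 6×118 / (9×80)
  = 1 − 708/720 = 1 − 0.9833 ≈ 0.017

0.017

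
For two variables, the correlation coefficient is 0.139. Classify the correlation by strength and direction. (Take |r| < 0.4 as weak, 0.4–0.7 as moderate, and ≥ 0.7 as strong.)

weak positive

r = 0.139 > 0 so the relationship is positive.
|r| = 0.139, which falls in the weak range.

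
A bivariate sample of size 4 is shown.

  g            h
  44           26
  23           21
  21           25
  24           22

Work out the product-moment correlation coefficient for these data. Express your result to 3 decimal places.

n = 4, Σg = 112, Σh = 94, Σg² = 3482, Σh² = 2226, Σgh = 2680
nΣgh − ΣgΣh = 10720 − 10528 = 192
nΣg² − (Σg)² = 13928 − 12544 = 1384; nΣh² − (Σh)² = 8904 − 8836 = 68
r = 192 / √(1384 × 68) = 192 / 306.7768 ≈ 0.626

0.626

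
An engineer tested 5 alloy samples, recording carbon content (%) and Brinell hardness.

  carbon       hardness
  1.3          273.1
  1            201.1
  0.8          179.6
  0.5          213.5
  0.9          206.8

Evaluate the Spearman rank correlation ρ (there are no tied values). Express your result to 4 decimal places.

0.3000

Rank carbon: 5, 4, 2, 1, 3
Rank hardness: 5, 2, 1, 4, 3
d = rank(carbon) − rank(hardness): 0, 2, 1, -3, 0; Σd² = 14
ρ = 1 − 6Σd² / [n(n²−1)] = 1 − 6×14 / (5×24) = 1 − 84/120 ≈ 0.3000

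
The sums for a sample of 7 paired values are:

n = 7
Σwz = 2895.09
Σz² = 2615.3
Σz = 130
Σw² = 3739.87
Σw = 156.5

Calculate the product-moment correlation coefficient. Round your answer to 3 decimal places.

-0.052

r = (nΣwz − ΣwΣz) / √[(nΣw² − (Σw)²)(nΣz² − (Σz)²)]
Numerator: 7×2895.09 − 156.5×130 = -79.37
Denominator: √[(26179.09 − 24492.25)(18307.1 − 16900)] = √[1686.84 × 1407.1] = 1540.6338
r = -79.37 / 1540.6338 ≈ -0.052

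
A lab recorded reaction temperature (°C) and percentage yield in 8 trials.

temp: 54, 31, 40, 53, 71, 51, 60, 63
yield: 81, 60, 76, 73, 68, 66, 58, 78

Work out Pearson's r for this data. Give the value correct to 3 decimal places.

0.162

n = 8, Σx = 423, Σy = 560, Σx² = 23497, Σy² = 39694, Σxy = 29731
nΣxy − ΣxΣy = 237848 − 236880 = 968
nΣx² − (Σx)² = 187976 − 178929 = 9047; nΣy² − (Σy)² = 317552 − 313600 = 3952
r = 968 / √(9047 × 3952) = 968 / 5979.4435 ≈ 0.162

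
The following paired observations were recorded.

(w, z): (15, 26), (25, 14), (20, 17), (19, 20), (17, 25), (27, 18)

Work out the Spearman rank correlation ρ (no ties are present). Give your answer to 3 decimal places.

-0.829

Rank w: 1, 5, 4, 3, 2, 6
Rank z: 6, 1, 2, 4, 5, 3
d = rank(w) − rank(z): -5, 4, 2, -1, -3, 3; Σd² = 64
ρ = 1 − 6Σd² / [n(n²−1)] = 1 − 6×64 / (6×35) = 1 − 384/210 ≈ -0.829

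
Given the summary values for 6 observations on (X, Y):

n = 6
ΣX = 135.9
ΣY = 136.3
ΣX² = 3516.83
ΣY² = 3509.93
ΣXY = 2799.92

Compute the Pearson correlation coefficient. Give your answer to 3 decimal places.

-0.674

r = (nΣXY − ΣXΣY) / √[(nΣX² − (ΣX)²)(nΣY² − (ΣY)²)]
Numerator: 6×2799.92 − 135.9×136.3 = -1723.65
Denominator: √[(21100.98 − 18468.81)(21059.58 − 18577.69)] = √[2632.17 × 2481.89] = 2555.9257
r = -1723.65 / 2555.9257 ≈ -0.674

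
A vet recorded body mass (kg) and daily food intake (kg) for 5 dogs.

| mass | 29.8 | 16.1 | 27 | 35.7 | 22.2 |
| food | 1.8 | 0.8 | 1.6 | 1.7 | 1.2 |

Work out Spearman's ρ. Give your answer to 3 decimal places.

Rank mass: 4, 1, 3, 5, 2
Rank food: 5, 1, 3, 4, 2
d = rank(mass) − rank(food): -1, 0, 0, 1, 0; Σd² = 2
ρ = 1 − 6Σd² / [n(n²−1)] = 1 − 6×2 / (5×24) = 1 − 12/120 ≈ 0.900

0.900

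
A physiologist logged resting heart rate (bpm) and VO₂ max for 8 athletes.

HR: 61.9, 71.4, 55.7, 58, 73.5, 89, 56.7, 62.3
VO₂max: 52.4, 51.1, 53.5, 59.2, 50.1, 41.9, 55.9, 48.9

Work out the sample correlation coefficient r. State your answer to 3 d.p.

n = 8, Σx = 528.5, Σy = 413, Σx² = 35815.49, Σy² = 21505.5, Σxy = 26933.1
nΣxy − ΣxΣy = 215464.8 − 218270.5 = -2805.7
nΣx² − (Σx)² = 286523.92 − 279312.25 = 7211.67; nΣy² − (Σy)² = 172044 − 170569 = 1475
r = -2805.7 / √(7211.67 × 1475) = -2805.7 / 3261.4741 ≈ -0.860

-0.860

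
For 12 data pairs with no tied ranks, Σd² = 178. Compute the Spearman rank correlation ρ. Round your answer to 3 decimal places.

0.378

ρ = 1 − 6Σd² / [n(n²−1)] = 1 − 6×178 / (12×143)
  = 1 − 1068/1716 = 1 − 0.6224 ≈ 0.378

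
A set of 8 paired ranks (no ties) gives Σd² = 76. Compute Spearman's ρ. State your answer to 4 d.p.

0.0952

ρ = 1 − 6Σd² / [n(n²−1)] = 1 − 6×76 / (8×63)
  = 1 − 456/504 = 1 − 0.90476 ≈ 0.0952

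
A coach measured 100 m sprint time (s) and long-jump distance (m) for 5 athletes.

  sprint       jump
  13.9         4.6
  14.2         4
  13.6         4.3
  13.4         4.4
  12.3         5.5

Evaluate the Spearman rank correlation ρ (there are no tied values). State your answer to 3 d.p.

-0.700

Rank sprint: 4, 5, 3, 2, 1
Rank jump: 4, 1, 2, 3, 5
d = rank(sprint) − rank(jump): 0, 4, 1, -1, -4; Σd² = 34
ρ = 1 − 6Σd² / [n(n²−1)] = 1 − 6×34 / (5×24) = 1 − 204/120 ≈ -0.700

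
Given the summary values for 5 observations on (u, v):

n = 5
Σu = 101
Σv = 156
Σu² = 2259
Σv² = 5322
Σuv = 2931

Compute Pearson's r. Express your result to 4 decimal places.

-0.6980

r = (nΣuv − ΣuΣv) / √[(nΣu² − (Σu)²)(nΣv² − (Σv)²)]
Numerator: 5×2931 − 101×156 = -1101
Denominator: √[(11295 − 10201)(26610 − 24336)] = √[1094 × 2274] = 1577.2622
r = -1101 / 1577.2622 ≈ -0.6980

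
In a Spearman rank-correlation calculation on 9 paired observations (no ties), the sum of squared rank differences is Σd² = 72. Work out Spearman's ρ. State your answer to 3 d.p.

0.400

ρ = 1 − 6Σd² / [n(n²−1)] = 1 − 6×72 / (9×80)
  = 1 − 432/720 = 1 − 0.6000 ≈ 0.400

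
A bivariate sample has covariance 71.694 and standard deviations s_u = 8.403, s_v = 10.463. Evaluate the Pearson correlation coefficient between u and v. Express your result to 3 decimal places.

0.815

r = Cov(u,v) / (s_u · s_v) = 71.694 / (8.403 × 10.463)
  = 71.694 / 87.9206 ≈ 0.815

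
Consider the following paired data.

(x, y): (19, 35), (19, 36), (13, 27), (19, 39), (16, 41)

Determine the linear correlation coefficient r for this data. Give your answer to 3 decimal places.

0.615

n = 5, Σx = 86, Σy = 178, Σx² = 1508, Σy² = 6452, Σxy = 3097
nΣxy − ΣxΣy = 15485 − 15308 = 177
nΣx² − (Σx)² = 7540 − 7396 = 144; nΣy² − (Σy)² = 32260 − 31684 = 576
r = 177 / √(144 × 576) = 177 / 288.0000 ≈ 0.615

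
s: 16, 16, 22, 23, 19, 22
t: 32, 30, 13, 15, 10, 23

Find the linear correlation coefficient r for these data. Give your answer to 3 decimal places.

-0.690

n = 6, Σs = 118, Σt = 123, Σs² = 2370, Σt² = 2947, Σst = 2319
nΣst − ΣsΣt = 13914 − 14514 = -600
nΣs² − (Σs)² = 14220 − 13924 = 296; nΣt² − (Σt)² = 17682 − 15129 = 2553
r = -600 / √(296 × 2553) = -600 / 869.3032 ≈ -0.690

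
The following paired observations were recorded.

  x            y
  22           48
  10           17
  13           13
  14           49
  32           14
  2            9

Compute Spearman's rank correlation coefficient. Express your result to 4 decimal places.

Rank x: 5, 2, 3, 4, 6, 1
Rank y: 5, 4, 2, 6, 3, 1
d = rank(x) − rank(y): 0, -2, 1, -2, 3, 0; Σd² = 18
ρ = 1 − 6Σd² / [n(n²−1)] = 1 − 6×18 / (6×35) = 1 − 108/210 ≈ 0.4857

0.4857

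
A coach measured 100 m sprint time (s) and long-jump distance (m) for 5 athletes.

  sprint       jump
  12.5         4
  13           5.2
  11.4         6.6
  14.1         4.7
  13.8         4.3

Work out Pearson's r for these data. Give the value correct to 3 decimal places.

-0.671

n = 5, Σx = 64.8, Σy = 24.8, Σx² = 844.46, Σy² = 127.18, Σxy = 318.45
nΣxy − ΣxΣy = 1592.25 − 1607.04 = -14.79
nΣx² − (Σx)² = 4222.3 − 4199.04 = 23.26; nΣy² − (Σy)² = 635.9 − 615.04 = 20.86
r = -14.79 / √(23.26 × 20.86) = -14.79 / 22.0273 ≈ -0.671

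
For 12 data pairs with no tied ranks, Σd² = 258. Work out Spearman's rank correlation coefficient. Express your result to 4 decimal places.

ρ = 1 − 6Σd² / [n(n²−1)] = 1 − 6×258 / (12×143)
  = 1 − 1548/1716 = 1 − 0.90210 ≈ 0.0979

0.0979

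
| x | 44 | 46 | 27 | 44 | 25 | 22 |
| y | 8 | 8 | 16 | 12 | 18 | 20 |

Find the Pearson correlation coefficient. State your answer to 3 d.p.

n = 6, Σx = 208, Σy = 82, Σx² = 7826, Σy² = 1252, Σxy = 2570
nΣxy − ΣxΣy = 15420 − 17056 = -1636
nΣx² − (Σx)² = 46956 − 43264 = 3692; nΣy² − (Σy)² = 7512 − 6724 = 788
r = -1636 / √(3692 × 788) = -1636 / 1705.6659 ≈ -0.959

-0.959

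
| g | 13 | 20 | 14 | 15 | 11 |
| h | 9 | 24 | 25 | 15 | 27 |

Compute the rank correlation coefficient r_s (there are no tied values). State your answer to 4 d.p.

Rank g: 2, 5, 3, 4, 1
Rank h: 1, 3, 4, 2, 5
d = rank(g) − rank(h): 1, 2, -1, 2, -4; Σd² = 26
ρ = 1 − 6Σd² / [n(n²−1)] = 1 − 6×26 / (5×24) = 1 − 156/120 ≈ -0.3000

-0.3000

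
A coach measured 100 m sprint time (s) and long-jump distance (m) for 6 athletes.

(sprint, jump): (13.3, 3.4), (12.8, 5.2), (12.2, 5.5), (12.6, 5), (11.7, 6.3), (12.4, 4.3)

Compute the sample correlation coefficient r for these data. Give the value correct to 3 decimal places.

-0.859

n = 6, Σx = 75, Σy = 29.7, Σx² = 938.98, Σy² = 152.03, Σxy = 368.91
nΣxy − ΣxΣy = 2213.46 − 2227.5 = -14.04
nΣx² − (Σx)² = 5633.88 − 5625 = 8.88; nΣy² − (Σy)² = 912.18 − 882.09 = 30.09
r = -14.04 / √(8.88 × 30.09) = -14.04 / 16.3462 ≈ -0.859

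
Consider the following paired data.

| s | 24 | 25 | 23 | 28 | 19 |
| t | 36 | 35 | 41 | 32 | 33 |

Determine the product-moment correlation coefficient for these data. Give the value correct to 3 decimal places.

-0.166

n = 5, Σs = 119, Σt = 177, Σs² = 2875, Σt² = 6315, Σst = 4205
nΣst − ΣsΣt = 21025 − 21063 = -38
nΣs² − (Σs)² = 14375 − 14161 = 214; nΣt² − (Σt)² = 31575 − 31329 = 246
r = -38 / √(214 × 246) = -38 / 229.4428 ≈ -0.166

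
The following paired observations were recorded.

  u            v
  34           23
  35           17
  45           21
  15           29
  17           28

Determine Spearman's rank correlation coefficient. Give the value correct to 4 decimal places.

Rank u: 3, 4, 5, 1, 2
Rank v: 3, 1, 2, 5, 4
d = rank(u) − rank(v): 0, 3, 3, -4, -2; Σd² = 38
ρ = 1 − 6Σd² / [n(n²−1)] = 1 − 6×38 / (5×24) = 1 − 228/120 ≈ -0.9000

-0.9000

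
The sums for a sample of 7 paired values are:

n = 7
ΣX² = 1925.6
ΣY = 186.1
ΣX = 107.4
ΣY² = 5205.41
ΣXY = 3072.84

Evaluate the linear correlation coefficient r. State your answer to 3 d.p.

0.813

r = (nΣXY − ΣXΣY) / √[(nΣX² − (ΣX)²)(nΣY² − (ΣY)²)]
Numerator: 7×3072.84 − 107.4×186.1 = 1522.74
Denominator: √[(13479.2 − 11534.76)(36437.87 − 34633.21)] = √[1944.44 × 1804.66] = 1873.2467
r = 1522.74 / 1873.2467 ≈ 0.813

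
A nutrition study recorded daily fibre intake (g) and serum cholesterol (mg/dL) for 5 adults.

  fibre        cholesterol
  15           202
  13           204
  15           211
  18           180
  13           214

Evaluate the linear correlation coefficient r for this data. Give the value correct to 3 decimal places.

n = 5, Σx = 74, Σy = 1011, Σx² = 1112, Σy² = 205137, Σxy = 14869
nΣxy − ΣxΣy = 74345 − 74814 = -469
nΣx² − (Σx)² = 5560 − 5476 = 84; nΣy² − (Σy)² = 1025685 − 1022121 = 3564
r = -469 / √(84 × 3564) = -469 / 547.1526 ≈ -0.857

-0.857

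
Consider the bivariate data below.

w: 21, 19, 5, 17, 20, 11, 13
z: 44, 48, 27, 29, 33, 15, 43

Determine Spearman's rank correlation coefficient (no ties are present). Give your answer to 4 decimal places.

0.7143

Rank w: 7, 5, 1, 4, 6, 2, 3
Rank z: 6, 7, 2, 3, 4, 1, 5
d = rank(w) − rank(z): 1, -2, -1, 1, 2, 1, -2; Σd² = 16
ρ = 1 − 6Σd² / [n(n²−1)] = 1 − 6×16 / (7×48) = 1 − 96/336 ≈ 0.7143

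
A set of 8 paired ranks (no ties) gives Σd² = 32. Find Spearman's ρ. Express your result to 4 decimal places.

ρ = 1 − 6Σd² / [n(n²−1)] = 1 − 6×32 / (8×63)
  = 1 − 192/504 = 1 − 0.38095 ≈ 0.6190

0.6190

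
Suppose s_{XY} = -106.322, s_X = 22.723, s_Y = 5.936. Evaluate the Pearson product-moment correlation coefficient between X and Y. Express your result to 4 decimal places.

-0.7882

r = Cov(X,Y) / (s_X · s_Y) = -106.322 / (22.723 × 5.936)
  = -106.322 / 134.8837 ≈ -0.7882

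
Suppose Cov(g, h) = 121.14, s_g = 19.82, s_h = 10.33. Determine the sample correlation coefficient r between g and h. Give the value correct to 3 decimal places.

0.592

r = Cov(g,h) / (s_g · s_h) = 121.14 / (19.82 × 10.33)
  = 121.14 / 204.7406 ≈ 0.592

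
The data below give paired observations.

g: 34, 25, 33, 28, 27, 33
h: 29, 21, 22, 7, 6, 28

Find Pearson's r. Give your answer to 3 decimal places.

0.675

n = 6, Σg = 180, Σh = 113, Σg² = 5472, Σh² = 2635, Σgh = 3519
nΣgh − ΣgΣh = 21114 − 20340 = 774
nΣg² − (Σg)² = 32832 − 32400 = 432; nΣh² − (Σh)² = 15810 − 12769 = 3041
r = 774 / √(432 × 3041) = 774 / 1146.1728 ≈ 0.675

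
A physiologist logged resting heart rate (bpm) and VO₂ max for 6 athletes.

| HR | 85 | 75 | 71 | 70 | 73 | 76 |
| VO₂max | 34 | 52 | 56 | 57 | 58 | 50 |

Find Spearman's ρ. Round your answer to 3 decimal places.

-0.829

Rank HR: 6, 4, 2, 1, 3, 5
Rank VO₂max: 1, 3, 4, 5, 6, 2
d = rank(HR) − rank(VO₂max): 5, 1, -2, -4, -3, 3; Σd² = 64
ρ = 1 − 6Σd² / [n(n²−1)] = 1 − 6×64 / (6×35) = 1 − 384/210 ≈ -0.829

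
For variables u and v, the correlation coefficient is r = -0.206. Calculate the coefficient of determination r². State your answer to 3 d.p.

0.042

r² = (-0.206)² = 0.042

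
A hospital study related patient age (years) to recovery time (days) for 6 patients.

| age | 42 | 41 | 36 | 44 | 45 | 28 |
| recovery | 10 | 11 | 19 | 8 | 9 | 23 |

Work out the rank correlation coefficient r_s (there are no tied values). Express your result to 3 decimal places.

-0.943

Rank age: 4, 3, 2, 5, 6, 1
Rank recovery: 3, 4, 5, 1, 2, 6
d = rank(age) − rank(recovery): 1, -1, -3, 4, 4, -5; Σd² = 68
ρ = 1 − 6Σd² / [n(n²−1)] = 1 − 6×68 / (6×35) = 1 − 408/210 ≈ -0.943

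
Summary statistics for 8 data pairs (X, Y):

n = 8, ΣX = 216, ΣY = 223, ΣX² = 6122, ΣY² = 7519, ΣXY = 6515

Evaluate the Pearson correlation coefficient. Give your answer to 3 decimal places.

0.804

r = (nΣXY − ΣXΣY) / √[(nΣX² − (ΣX)²)(nΣY² − (ΣY)²)]
Numerator: 8×6515 − 216×223 = 3952
Denominator: √[(48976 − 46656)(60152 − 49729)] = √[2320 × 10423] = 4917.4546
r = 3952 / 4917.4546 ≈ 0.804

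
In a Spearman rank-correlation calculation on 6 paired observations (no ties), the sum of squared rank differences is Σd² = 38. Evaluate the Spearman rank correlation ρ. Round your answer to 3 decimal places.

-0.086

ρ = 1 − 6Σd² / [n(n²−1)] = 1 − 6×38 / (6×35)
  = 1 − 228/210 = 1 − 1.0857 ≈ -0.086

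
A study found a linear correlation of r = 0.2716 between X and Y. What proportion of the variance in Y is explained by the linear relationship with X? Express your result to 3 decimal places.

0.074

r² = (0.2716)² = 0.074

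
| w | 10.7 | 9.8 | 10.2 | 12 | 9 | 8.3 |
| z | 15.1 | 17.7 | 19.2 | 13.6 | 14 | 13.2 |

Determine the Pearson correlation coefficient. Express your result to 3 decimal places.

0.103

n = 6, Σw = 60, Σz = 92.8, Σw² = 608.46, Σz² = 1465.14, Σwz = 929.63
nΣwz − ΣwΣz = 5577.78 − 5568 = 9.78
nΣw² − (Σw)² = 3650.76 − 3600 = 50.76; nΣz² − (Σz)² = 8790.84 − 8611.84 = 179
r = 9.78 / √(50.76 × 179) = 9.78 / 95.3207 ≈ 0.103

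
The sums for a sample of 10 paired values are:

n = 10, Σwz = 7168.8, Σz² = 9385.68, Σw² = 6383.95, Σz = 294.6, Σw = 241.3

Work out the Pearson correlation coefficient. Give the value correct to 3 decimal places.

r = (nΣwz − ΣwΣz) / √[(nΣw² − (Σw)²)(nΣz² − (Σz)²)]
Numerator: 10×7168.8 − 241.3×294.6 = 601.02
Denominator: √[(63839.5 − 58225.69)(93856.8 − 86789.16)] = √[5613.81 × 7067.64] = 6298.9196
r = 601.02 / 6298.9196 ≈ 0.095

0.095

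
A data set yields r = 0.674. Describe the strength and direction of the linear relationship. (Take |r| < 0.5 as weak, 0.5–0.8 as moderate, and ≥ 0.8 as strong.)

r = 0.674 > 0 so the relationship is positive.
|r| = 0.674, which falls in the moderate range.

moderate positive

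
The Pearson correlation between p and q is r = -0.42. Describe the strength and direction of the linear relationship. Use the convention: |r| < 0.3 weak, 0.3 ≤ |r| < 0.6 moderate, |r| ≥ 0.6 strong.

moderate negative

r = -0.42 < 0 so the relationship is negative.
|r| = 0.42, which falls in the moderate range.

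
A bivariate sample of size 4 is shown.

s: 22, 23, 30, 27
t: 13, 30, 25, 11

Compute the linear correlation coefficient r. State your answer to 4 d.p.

n = 4, Σs = 102, Σt = 79, Σs² = 2642, Σt² = 1815, Σst = 2023
nΣst − ΣsΣt = 8092 − 8058 = 34
nΣs² − (Σs)² = 10568 − 10404 = 164; nΣt² − (Σt)² = 7260 − 6241 = 1019
r = 34 / √(164 × 1019) = 34 / 408.7982 ≈ 0.0832

0.0832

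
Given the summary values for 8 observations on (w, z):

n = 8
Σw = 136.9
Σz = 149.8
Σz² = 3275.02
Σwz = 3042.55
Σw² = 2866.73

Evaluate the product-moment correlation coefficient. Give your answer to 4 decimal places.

r = (nΣwz − ΣwΣz) / √[(nΣw² − (Σw)²)(nΣz² − (Σz)²)]
Numerator: 8×3042.55 − 136.9×149.8 = 3832.78
Denominator: √[(22933.84 − 18741.61)(26200.16 − 22440.04)] = √[4192.23 × 3760.12] = 3970.3007
r = 3832.78 / 3970.3007 ≈ 0.9654

0.9654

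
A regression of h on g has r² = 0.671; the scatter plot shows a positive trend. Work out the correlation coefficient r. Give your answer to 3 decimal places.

0.819

|r| = √0.671 = 0.819
The association is positive, so r = 0.819.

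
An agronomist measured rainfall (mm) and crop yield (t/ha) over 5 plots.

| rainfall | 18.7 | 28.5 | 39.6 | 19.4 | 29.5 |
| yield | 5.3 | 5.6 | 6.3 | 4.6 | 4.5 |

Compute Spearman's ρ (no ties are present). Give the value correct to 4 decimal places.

0.3000

Rank rainfall: 1, 3, 5, 2, 4
Rank yield: 3, 4, 5, 2, 1
d = rank(rainfall) − rank(yield): -2, -1, 0, 0, 3; Σd² = 14
ρ = 1 − 6Σd² / [n(n²−1)] = 1 − 6×14 / (5×24) = 1 − 84/120 ≈ 0.3000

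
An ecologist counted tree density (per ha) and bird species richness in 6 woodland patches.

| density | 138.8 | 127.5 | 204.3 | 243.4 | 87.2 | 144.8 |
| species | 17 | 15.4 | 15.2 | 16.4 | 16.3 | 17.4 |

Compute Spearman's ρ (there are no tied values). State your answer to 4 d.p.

0.0857

Rank density: 3, 2, 5, 6, 1, 4
Rank species: 5, 2, 1, 4, 3, 6
d = rank(density) − rank(species): -2, 0, 4, 2, -2, -2; Σd² = 32
ρ = 1 − 6Σd² / [n(n²−1)] = 1 − 6×32 / (6×35) = 1 − 192/210 ≈ 0.0857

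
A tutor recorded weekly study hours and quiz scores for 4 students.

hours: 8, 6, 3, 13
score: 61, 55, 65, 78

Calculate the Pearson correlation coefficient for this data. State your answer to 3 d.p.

0.688

n = 4, Σx = 30, Σy = 259, Σx² = 278, Σy² = 17055, Σxy = 2027
nΣxy − ΣxΣy = 8108 − 7770 = 338
nΣx² − (Σx)² = 1112 − 900 = 212; nΣy² − (Σy)² = 68220 − 67081 = 1139
r = 338 / √(212 × 1139) = 338 / 491.3939 ≈ 0.688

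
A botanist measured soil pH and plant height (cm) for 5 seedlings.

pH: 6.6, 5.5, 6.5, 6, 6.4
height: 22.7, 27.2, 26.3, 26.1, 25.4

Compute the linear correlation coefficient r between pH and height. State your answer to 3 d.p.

n = 5, Σx = 31, Σy = 127.7, Σx² = 193.02, Σy² = 3273.19, Σxy = 789.53
nΣxy − ΣxΣy = 3947.65 − 3958.7 = -11.05
nΣx² − (Σx)² = 965.1 − 961 = 4.1; nΣy² − (Σy)² = 16365.95 − 16307.29 = 58.66
r = -11.05 / √(4.1 × 58.66) = -11.05 / 15.5083 ≈ -0.713

-0.713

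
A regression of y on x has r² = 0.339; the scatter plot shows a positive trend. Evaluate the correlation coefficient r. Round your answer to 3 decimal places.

0.582

|r| = √0.339 = 0.582
The association is positive, so r = 0.582.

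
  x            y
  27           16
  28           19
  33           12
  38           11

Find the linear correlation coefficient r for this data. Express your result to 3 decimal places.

n = 4, Σx = 126, Σy = 58, Σx² = 4046, Σy² = 882, Σxy = 1778
nΣxy − ΣxΣy = 7112 − 7308 = -196
nΣx² − (Σx)² = 16184 − 15876 = 308; nΣy² − (Σy)² = 3528 − 3364 = 164
r = -196 / √(308 × 164) = -196 / 224.7487 ≈ -0.872

-0.872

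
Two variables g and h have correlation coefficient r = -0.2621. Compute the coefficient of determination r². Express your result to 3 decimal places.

0.069

r² = (-0.2621)² = 0.069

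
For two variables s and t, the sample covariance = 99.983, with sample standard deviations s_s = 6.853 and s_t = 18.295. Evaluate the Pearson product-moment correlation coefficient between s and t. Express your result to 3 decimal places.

0.797

r = Cov(s,t) / (s_s · s_t) = 99.983 / (6.853 × 18.295)
  = 99.983 / 125.3756 ≈ 0.797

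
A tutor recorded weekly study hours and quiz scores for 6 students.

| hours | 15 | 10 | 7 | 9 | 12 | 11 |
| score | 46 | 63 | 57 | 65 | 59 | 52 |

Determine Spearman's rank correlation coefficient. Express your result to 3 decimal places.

-0.543

Rank hours: 6, 3, 1, 2, 5, 4
Rank score: 1, 5, 3, 6, 4, 2
d = rank(hours) − rank(score): 5, -2, -2, -4, 1, 2; Σd² = 54
ρ = 1 − 6Σd² / [n(n²−1)] = 1 − 6×54 / (6×35) = 1 − 324/210 ≈ -0.543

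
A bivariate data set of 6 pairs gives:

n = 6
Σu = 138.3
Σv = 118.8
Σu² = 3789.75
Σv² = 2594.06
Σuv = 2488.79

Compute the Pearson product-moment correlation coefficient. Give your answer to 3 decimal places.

r = (nΣuv − ΣuΣv) / √[(nΣu² − (Σu)²)(nΣv² − (Σv)²)]
Numerator: 6×2488.79 − 138.3×118.8 = -1497.3
Denominator: √[(22738.5 − 19126.89)(15564.36 − 14113.44)] = √[3611.61 × 1450.92] = 2289.1390
r = -1497.3 / 2289.1390 ≈ -0.654

-0.654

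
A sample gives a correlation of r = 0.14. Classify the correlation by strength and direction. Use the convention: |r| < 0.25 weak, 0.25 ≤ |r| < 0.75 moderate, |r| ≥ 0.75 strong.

r = 0.14 > 0 so the relationship is positive.
|r| = 0.14, which falls in the weak range.

weak positive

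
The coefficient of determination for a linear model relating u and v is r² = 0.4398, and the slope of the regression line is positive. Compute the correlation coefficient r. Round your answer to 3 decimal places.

|r| = √0.4398 = 0.663
The association is positive, so r = 0.663.

0.663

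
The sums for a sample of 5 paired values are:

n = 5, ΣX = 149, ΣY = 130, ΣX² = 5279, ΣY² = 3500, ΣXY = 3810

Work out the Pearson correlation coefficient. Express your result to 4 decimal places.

-0.2017

r = (nΣXY − ΣXΣY) / √[(nΣX² − (ΣX)²)(nΣY² − (ΣY)²)]
Numerator: 5×3810 − 149×130 = -320
Denominator: √[(26395 − 22201)(17500 − 16900)] = √[4194 × 600] = 1586.3165
r = -320 / 1586.3165 ≈ -0.2017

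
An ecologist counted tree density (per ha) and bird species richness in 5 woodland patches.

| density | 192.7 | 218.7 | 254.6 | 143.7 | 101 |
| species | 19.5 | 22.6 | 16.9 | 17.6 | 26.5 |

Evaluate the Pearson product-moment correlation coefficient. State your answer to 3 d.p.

-0.592

n = 5, Σx = 910.7, Σy = 103.1, Σx² = 180634.83, Σy² = 2188.63, Σxy = 18208.63
nΣxy − ΣxΣy = 91043.15 − 93893.17 = -2850.02
nΣx² − (Σx)² = 903174.15 − 829374.49 = 73799.66; nΣy² − (Σy)² = 10943.15 − 10629.61 = 313.54
r = -2850.02 / √(73799.66 × 313.54) = -2850.02 / 4810.3166 ≈ -0.592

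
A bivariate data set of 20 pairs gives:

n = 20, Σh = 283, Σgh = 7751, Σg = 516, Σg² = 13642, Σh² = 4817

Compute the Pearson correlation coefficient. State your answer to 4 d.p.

r = (nΣgh − ΣgΣh) / √[(nΣg² − (Σg)²)(nΣh² − (Σh)²)]
Numerator: 20×7751 − 516×283 = 8992
Denominator: √[(272840 − 266256)(96340 − 80089)] = √[6584 × 16251] = 10343.9153
r = 8992 / 10343.9153 ≈ 0.8693

0.8693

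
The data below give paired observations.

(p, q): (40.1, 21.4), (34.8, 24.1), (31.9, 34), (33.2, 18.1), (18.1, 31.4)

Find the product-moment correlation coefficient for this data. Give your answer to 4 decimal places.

n = 5, Σp = 158.1, Σq = 129, Σp² = 5266.51, Σq² = 3508.34, Σpq = 3950.68
nΣpq − ΣpΣq = 19753.4 − 20394.9 = -641.5
nΣp² − (Σp)² = 26332.55 − 24995.61 = 1336.94; nΣq² − (Σq)² = 17541.7 − 16641 = 900.7
r = -641.5 / √(1336.94 × 900.7) = -641.5 / 1097.3522 ≈ -0.5846

-0.5846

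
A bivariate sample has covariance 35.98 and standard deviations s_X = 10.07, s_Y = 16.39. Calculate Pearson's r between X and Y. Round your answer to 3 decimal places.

r = Cov(X,Y) / (s_X · s_Y) = 35.98 / (10.07 × 16.39)
  = 35.98 / 165.0473 ≈ 0.218

0.218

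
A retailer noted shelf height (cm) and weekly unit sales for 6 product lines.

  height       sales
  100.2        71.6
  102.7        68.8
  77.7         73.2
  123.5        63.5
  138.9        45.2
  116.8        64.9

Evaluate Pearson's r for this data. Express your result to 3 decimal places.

n = 6, Σx = 659.8, Σy = 387.2, Σx² = 74812.32, Σy² = 25505.54, Σxy = 41628.57
nΣxy − ΣxΣy = 249771.42 − 255474.56 = -5703.14
nΣx² − (Σx)² = 448873.92 − 435336.04 = 13537.88; nΣy² − (Σy)² = 153033.24 − 149923.84 = 3109.4
r = -5703.14 / √(13537.88 × 3109.4) = -5703.14 / 6488.0416 ≈ -0.879

-0.879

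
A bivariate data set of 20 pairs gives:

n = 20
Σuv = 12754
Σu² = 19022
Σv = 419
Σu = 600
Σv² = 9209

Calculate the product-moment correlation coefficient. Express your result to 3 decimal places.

r = (nΣuv − ΣuΣv) / √[(nΣu² − (Σu)²)(nΣv² − (Σv)²)]
Numerator: 20×12754 − 600×419 = 3680
Denominator: √[(380440 − 360000)(184180 − 175561)] = √[20440 × 8619] = 13272.9936
r = 3680 / 13272.9936 ≈ 0.277

0.277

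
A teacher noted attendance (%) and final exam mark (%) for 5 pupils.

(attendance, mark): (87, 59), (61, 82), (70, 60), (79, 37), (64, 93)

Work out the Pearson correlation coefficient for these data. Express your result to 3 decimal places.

n = 5, Σx = 361, Σy = 331, Σx² = 26527, Σy² = 23823, Σxy = 23210
nΣxy − ΣxΣy = 116050 − 119491 = -3441
nΣx² − (Σx)² = 132635 − 130321 = 2314; nΣy² − (Σy)² = 119115 − 109561 = 9554
r = -3441 / √(2314 × 9554) = -3441 / 4701.9098 ≈ -0.732

-0.732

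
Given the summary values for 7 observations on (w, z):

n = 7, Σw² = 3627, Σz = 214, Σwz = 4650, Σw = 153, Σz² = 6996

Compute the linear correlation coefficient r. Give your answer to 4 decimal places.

r = (nΣwz − ΣwΣz) / √[(nΣw² − (Σw)²)(nΣz² − (Σz)²)]
Numerator: 7×4650 − 153×214 = -192
Denominator: √[(25389 − 23409)(48972 − 45796)] = √[1980 × 3176] = 2507.6842
r = -192 / 2507.6842 ≈ -0.0766

-0.0766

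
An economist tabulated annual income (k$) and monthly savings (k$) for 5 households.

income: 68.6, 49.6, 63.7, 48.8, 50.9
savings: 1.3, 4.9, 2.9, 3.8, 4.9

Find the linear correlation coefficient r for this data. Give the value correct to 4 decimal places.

-0.9117

n = 5, Σx = 281.6, Σy = 17.8, Σx² = 16196.06, Σy² = 72.56, Σxy = 951.8
nΣxy − ΣxΣy = 4759 − 5012.48 = -253.48
nΣx² − (Σx)² = 80980.3 − 79298.56 = 1681.74; nΣy² − (Σy)² = 362.8 − 316.84 = 45.96
r = -253.48 / √(1681.74 × 45.96) = -253.48 / 278.0158 ≈ -0.9117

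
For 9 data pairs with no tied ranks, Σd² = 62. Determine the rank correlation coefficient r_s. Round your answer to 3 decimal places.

ρ = 1 − 6Σd² / [n(n²−1)] = 1 − 6×62 / (9×80)
  = 1 − 372/720 = 1 − 0.5167 ≈ 0.483

0.483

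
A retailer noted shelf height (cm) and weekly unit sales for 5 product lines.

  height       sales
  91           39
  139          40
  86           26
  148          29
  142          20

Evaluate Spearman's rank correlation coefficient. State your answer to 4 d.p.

Rank height: 2, 3, 1, 5, 4
Rank sales: 4, 5, 2, 3, 1
d = rank(height) − rank(sales): -2, -2, -1, 2, 3; Σd² = 22
ρ = 1 − 6Σd² / [n(n²−1)] = 1 − 6×22 / (5×24) = 1 − 132/120 ≈ -0.1000

-0.1000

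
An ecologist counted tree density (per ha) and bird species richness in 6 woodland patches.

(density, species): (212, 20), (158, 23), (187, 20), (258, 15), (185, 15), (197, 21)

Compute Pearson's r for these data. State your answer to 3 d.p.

-0.627

n = 6, Σx = 1197, Σy = 114, Σx² = 244475, Σy² = 2220, Σxy = 22396
nΣxy − ΣxΣy = 134376 − 136458 = -2082
nΣx² − (Σx)² = 1466850 − 1432809 = 34041; nΣy² − (Σy)² = 13320 − 12996 = 324
r = -2082 / √(34041 × 324) = -2082 / 3321.0366 ≈ -0.627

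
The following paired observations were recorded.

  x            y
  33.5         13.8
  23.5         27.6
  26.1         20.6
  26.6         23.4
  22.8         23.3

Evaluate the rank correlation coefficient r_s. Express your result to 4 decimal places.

-0.5000

Rank x: 5, 2, 3, 4, 1
Rank y: 1, 5, 2, 4, 3
d = rank(x) − rank(y): 4, -3, 1, 0, -2; Σd² = 30
ρ = 1 − 6Σd² / [n(n²−1)] = 1 − 6×30 / (5×24) = 1 − 180/120 ≈ -0.5000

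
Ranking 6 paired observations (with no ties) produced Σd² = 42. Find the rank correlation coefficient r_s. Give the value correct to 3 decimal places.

ρ = 1 − 6Σd² / [n(n²−1)] = 1 − 6×42 / (6×35)
  = 1 − 252/210 = 1 − 1.2000 ≈ -0.200

-0.200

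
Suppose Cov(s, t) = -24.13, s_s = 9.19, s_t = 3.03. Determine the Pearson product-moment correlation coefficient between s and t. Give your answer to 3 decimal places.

-0.867

r = Cov(s,t) / (s_s · s_t) = -24.13 / (9.19 × 3.03)
  = -24.13 / 27.8457 ≈ -0.867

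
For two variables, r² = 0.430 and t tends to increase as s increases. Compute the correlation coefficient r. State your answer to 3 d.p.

|r| = √0.430 = 0.656
The association is positive, so r = 0.656.

0.656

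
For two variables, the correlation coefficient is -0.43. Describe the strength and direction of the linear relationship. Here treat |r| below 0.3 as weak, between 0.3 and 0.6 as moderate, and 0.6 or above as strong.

r = -0.43 < 0 so the relationship is negative.
|r| = 0.43, which falls in the moderate range.

moderate negative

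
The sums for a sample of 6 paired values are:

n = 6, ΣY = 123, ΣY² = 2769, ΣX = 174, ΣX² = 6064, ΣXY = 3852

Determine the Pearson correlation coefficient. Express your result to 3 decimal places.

r = (nΣXY − ΣXΣY) / √[(nΣX² − (ΣX)²)(nΣY² − (ΣY)²)]
Numerator: 6×3852 − 174×123 = 1710
Denominator: √[(36384 − 30276)(16614 − 15129)] = √[6108 × 1485] = 3011.7072
r = 1710 / 3011.7072 ≈ 0.568

0.568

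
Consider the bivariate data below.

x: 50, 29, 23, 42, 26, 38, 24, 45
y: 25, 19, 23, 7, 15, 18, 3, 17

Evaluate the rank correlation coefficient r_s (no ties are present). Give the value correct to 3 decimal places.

0.214

Rank x: 8, 4, 1, 6, 3, 5, 2, 7
Rank y: 8, 6, 7, 2, 3, 5, 1, 4
d = rank(x) − rank(y): 0, -2, -6, 4, 0, 0, 1, 3; Σd² = 66
ρ = 1 − 6Σd² / [n(n²−1)] = 1 − 6×66 / (8×63) = 1 − 396/504 ≈ 0.214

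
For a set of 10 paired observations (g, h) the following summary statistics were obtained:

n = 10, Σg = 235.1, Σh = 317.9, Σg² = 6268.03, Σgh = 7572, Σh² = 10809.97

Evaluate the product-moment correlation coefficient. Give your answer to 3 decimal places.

r = (nΣgh − ΣgΣh) / √[(nΣg² − (Σg)²)(nΣh² − (Σh)²)]
Numerator: 10×7572 − 235.1×317.9 = 981.71
Denominator: √[(62680.3 − 55272.01)(108099.7 − 101060.41)] = √[7408.29 × 7039.29] = 7221.4335
r = 981.71 / 7221.4335 ≈ 0.136

0.136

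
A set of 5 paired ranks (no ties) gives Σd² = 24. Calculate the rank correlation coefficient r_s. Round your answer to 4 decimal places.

-0.2000

ρ = 1 − 6Σd² / [n(n²−1)] = 1 − 6×24 / (5×24)
  = 1 − 144/120 = 1 − 1.20000 ≈ -0.2000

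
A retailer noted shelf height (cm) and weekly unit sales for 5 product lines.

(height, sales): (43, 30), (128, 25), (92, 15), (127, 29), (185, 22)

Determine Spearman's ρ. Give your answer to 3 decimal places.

-0.400

Rank height: 1, 4, 2, 3, 5
Rank sales: 5, 3, 1, 4, 2
d = rank(height) − rank(sales): -4, 1, 1, -1, 3; Σd² = 28
ρ = 1 − 6Σd² / [n(n²−1)] = 1 − 6×28 / (5×24) = 1 − 168/120 ≈ -0.400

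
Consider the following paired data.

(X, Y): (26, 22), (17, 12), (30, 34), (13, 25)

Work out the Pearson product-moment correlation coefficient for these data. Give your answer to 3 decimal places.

n = 4, ΣX = 86, ΣY = 93, ΣX² = 2034, ΣY² = 2409, ΣXY = 2121
nΣXY − ΣXΣY = 8484 − 7998 = 486
nΣX² − (ΣX)² = 8136 − 7396 = 740; nΣY² − (ΣY)² = 9636 − 8649 = 987
r = 486 / √(740 × 987) = 486 / 854.6227 ≈ 0.569

0.569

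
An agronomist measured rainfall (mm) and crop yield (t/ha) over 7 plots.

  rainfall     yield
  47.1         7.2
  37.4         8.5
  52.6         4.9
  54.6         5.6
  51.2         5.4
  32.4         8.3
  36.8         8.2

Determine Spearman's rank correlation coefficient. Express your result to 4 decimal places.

Rank rainfall: 4, 3, 6, 7, 5, 1, 2
Rank yield: 4, 7, 1, 3, 2, 6, 5
d = rank(rainfall) − rank(yield): 0, -4, 5, 4, 3, -5, -3; Σd² = 100
ρ = 1 − 6Σd² / [n(n²−1)] = 1 − 6×100 / (7×48) = 1 − 600/336 ≈ -0.7857

-0.7857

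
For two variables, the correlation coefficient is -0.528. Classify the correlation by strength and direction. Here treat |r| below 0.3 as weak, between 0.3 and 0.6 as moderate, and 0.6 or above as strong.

moderate negative

r = -0.528 < 0 so the relationship is negative.
|r| = 0.528, which falls in the moderate range.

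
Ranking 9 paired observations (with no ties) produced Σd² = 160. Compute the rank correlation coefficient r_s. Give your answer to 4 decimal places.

-0.3333

ρ = 1 − 6Σd² / [n(n²−1)] = 1 − 6×160 / (9×80)
  = 1 − 960/720 = 1 − 1.33333 ≈ -0.3333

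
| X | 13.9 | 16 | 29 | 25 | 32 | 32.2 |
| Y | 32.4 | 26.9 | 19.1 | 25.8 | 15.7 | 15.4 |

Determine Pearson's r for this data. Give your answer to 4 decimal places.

-0.9508

n = 6, ΣX = 148.1, ΣY = 135.3, ΣX² = 3976.05, ΣY² = 3287.47, ΣXY = 3077.94
nΣXY − ΣXΣY = 18467.64 − 20037.93 = -1570.29
nΣX² − (ΣX)² = 23856.3 − 21933.61 = 1922.69; nΣY² − (ΣY)² = 19724.82 − 18306.09 = 1418.73
r = -1570.29 / √(1922.69 × 1418.73) = -1570.29 / 1651.5986 ≈ -0.9508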